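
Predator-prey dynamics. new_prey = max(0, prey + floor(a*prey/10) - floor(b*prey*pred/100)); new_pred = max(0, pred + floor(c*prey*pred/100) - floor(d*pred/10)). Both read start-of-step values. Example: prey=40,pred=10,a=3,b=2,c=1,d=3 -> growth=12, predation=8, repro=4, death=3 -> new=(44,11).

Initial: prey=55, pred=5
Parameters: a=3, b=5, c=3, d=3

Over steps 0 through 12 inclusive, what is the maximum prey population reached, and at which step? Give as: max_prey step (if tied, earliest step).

Answer: 58 1

Derivation:
Step 1: prey: 55+16-13=58; pred: 5+8-1=12
Step 2: prey: 58+17-34=41; pred: 12+20-3=29
Step 3: prey: 41+12-59=0; pred: 29+35-8=56
Step 4: prey: 0+0-0=0; pred: 56+0-16=40
Step 5: prey: 0+0-0=0; pred: 40+0-12=28
Step 6: prey: 0+0-0=0; pred: 28+0-8=20
Step 7: prey: 0+0-0=0; pred: 20+0-6=14
Step 8: prey: 0+0-0=0; pred: 14+0-4=10
Step 9: prey: 0+0-0=0; pred: 10+0-3=7
Step 10: prey: 0+0-0=0; pred: 7+0-2=5
Step 11: prey: 0+0-0=0; pred: 5+0-1=4
Step 12: prey: 0+0-0=0; pred: 4+0-1=3
Max prey = 58 at step 1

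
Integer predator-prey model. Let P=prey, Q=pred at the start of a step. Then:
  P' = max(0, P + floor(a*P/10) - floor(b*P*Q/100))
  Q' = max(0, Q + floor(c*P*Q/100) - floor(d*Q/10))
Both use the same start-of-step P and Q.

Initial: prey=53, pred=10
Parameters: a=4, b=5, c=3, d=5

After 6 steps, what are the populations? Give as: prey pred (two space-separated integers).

Step 1: prey: 53+21-26=48; pred: 10+15-5=20
Step 2: prey: 48+19-48=19; pred: 20+28-10=38
Step 3: prey: 19+7-36=0; pred: 38+21-19=40
Step 4: prey: 0+0-0=0; pred: 40+0-20=20
Step 5: prey: 0+0-0=0; pred: 20+0-10=10
Step 6: prey: 0+0-0=0; pred: 10+0-5=5

Answer: 0 5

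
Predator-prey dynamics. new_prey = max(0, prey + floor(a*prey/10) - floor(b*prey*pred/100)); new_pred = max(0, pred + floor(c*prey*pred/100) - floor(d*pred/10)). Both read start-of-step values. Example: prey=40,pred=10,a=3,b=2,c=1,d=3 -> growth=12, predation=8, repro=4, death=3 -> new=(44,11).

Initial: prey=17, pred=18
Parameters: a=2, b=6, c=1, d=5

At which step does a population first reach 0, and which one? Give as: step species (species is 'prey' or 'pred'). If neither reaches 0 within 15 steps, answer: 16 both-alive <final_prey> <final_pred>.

Answer: 16 both-alive 1 1

Derivation:
Step 1: prey: 17+3-18=2; pred: 18+3-9=12
Step 2: prey: 2+0-1=1; pred: 12+0-6=6
Step 3: prey: 1+0-0=1; pred: 6+0-3=3
Step 4: prey: 1+0-0=1; pred: 3+0-1=2
Step 5: prey: 1+0-0=1; pred: 2+0-1=1
Step 6: prey: 1+0-0=1; pred: 1+0-0=1
Steps 7-15: state stable at prey=1, pred=1 (no change)
No extinction within 15 steps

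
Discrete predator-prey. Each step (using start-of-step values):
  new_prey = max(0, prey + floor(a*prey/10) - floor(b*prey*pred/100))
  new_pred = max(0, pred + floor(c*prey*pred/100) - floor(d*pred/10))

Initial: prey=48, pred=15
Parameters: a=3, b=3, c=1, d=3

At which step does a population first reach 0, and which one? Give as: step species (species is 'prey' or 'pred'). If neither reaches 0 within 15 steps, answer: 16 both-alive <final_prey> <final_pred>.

Step 1: prey: 48+14-21=41; pred: 15+7-4=18
Step 2: prey: 41+12-22=31; pred: 18+7-5=20
Step 3: prey: 31+9-18=22; pred: 20+6-6=20
Step 4: prey: 22+6-13=15; pred: 20+4-6=18
Step 5: prey: 15+4-8=11; pred: 18+2-5=15
Step 6: prey: 11+3-4=10; pred: 15+1-4=12
Step 7: prey: 10+3-3=10; pred: 12+1-3=10
Step 8: prey: 10+3-3=10; pred: 10+1-3=8
Step 9: prey: 10+3-2=11; pred: 8+0-2=6
Step 10: prey: 11+3-1=13; pred: 6+0-1=5
Step 11: prey: 13+3-1=15; pred: 5+0-1=4
Step 12: prey: 15+4-1=18; pred: 4+0-1=3
Step 13: prey: 18+5-1=22; pred: 3+0-0=3
Step 14: prey: 22+6-1=27; pred: 3+0-0=3
Step 15: prey: 27+8-2=33; pred: 3+0-0=3
No extinction within 15 steps

Answer: 16 both-alive 33 3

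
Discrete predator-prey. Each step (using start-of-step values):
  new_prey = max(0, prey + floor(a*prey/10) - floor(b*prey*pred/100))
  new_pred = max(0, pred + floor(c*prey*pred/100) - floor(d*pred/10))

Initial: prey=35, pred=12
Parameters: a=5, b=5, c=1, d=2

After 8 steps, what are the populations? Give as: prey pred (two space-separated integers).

Answer: 6 9

Derivation:
Step 1: prey: 35+17-21=31; pred: 12+4-2=14
Step 2: prey: 31+15-21=25; pred: 14+4-2=16
Step 3: prey: 25+12-20=17; pred: 16+4-3=17
Step 4: prey: 17+8-14=11; pred: 17+2-3=16
Step 5: prey: 11+5-8=8; pred: 16+1-3=14
Step 6: prey: 8+4-5=7; pred: 14+1-2=13
Step 7: prey: 7+3-4=6; pred: 13+0-2=11
Step 8: prey: 6+3-3=6; pred: 11+0-2=9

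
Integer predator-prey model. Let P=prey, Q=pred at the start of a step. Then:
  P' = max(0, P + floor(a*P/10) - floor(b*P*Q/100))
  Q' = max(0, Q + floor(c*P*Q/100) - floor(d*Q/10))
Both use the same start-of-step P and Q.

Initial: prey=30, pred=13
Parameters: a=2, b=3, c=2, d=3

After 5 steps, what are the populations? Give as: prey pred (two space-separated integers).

Answer: 5 16

Derivation:
Step 1: prey: 30+6-11=25; pred: 13+7-3=17
Step 2: prey: 25+5-12=18; pred: 17+8-5=20
Step 3: prey: 18+3-10=11; pred: 20+7-6=21
Step 4: prey: 11+2-6=7; pred: 21+4-6=19
Step 5: prey: 7+1-3=5; pred: 19+2-5=16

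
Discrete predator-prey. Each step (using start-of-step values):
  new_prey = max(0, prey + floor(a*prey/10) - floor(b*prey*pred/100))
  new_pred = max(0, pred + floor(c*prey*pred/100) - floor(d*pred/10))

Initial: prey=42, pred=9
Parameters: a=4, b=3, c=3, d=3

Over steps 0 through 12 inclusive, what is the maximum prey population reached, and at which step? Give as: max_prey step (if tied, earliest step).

Step 1: prey: 42+16-11=47; pred: 9+11-2=18
Step 2: prey: 47+18-25=40; pred: 18+25-5=38
Step 3: prey: 40+16-45=11; pred: 38+45-11=72
Step 4: prey: 11+4-23=0; pred: 72+23-21=74
Step 5: prey: 0+0-0=0; pred: 74+0-22=52
Step 6: prey: 0+0-0=0; pred: 52+0-15=37
Step 7: prey: 0+0-0=0; pred: 37+0-11=26
Step 8: prey: 0+0-0=0; pred: 26+0-7=19
Step 9: prey: 0+0-0=0; pred: 19+0-5=14
Step 10: prey: 0+0-0=0; pred: 14+0-4=10
Step 11: prey: 0+0-0=0; pred: 10+0-3=7
Step 12: prey: 0+0-0=0; pred: 7+0-2=5
Max prey = 47 at step 1

Answer: 47 1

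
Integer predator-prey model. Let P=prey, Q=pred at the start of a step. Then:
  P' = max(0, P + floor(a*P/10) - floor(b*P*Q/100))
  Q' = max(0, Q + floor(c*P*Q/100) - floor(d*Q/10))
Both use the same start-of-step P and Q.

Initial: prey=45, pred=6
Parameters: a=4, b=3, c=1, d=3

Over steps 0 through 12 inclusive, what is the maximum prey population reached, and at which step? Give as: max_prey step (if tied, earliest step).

Step 1: prey: 45+18-8=55; pred: 6+2-1=7
Step 2: prey: 55+22-11=66; pred: 7+3-2=8
Step 3: prey: 66+26-15=77; pred: 8+5-2=11
Step 4: prey: 77+30-25=82; pred: 11+8-3=16
Step 5: prey: 82+32-39=75; pred: 16+13-4=25
Step 6: prey: 75+30-56=49; pred: 25+18-7=36
Step 7: prey: 49+19-52=16; pred: 36+17-10=43
Step 8: prey: 16+6-20=2; pred: 43+6-12=37
Step 9: prey: 2+0-2=0; pred: 37+0-11=26
Step 10: prey: 0+0-0=0; pred: 26+0-7=19
Step 11: prey: 0+0-0=0; pred: 19+0-5=14
Step 12: prey: 0+0-0=0; pred: 14+0-4=10
Max prey = 82 at step 4

Answer: 82 4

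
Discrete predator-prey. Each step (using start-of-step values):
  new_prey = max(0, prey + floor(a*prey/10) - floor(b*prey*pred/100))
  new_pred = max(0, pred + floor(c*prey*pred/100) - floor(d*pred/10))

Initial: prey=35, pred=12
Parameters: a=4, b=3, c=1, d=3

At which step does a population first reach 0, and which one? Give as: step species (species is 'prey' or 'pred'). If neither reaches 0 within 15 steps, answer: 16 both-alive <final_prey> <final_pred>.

Answer: 16 both-alive 29 9

Derivation:
Step 1: prey: 35+14-12=37; pred: 12+4-3=13
Step 2: prey: 37+14-14=37; pred: 13+4-3=14
Step 3: prey: 37+14-15=36; pred: 14+5-4=15
Step 4: prey: 36+14-16=34; pred: 15+5-4=16
Step 5: prey: 34+13-16=31; pred: 16+5-4=17
Step 6: prey: 31+12-15=28; pred: 17+5-5=17
Step 7: prey: 28+11-14=25; pred: 17+4-5=16
Step 8: prey: 25+10-12=23; pred: 16+4-4=16
Step 9: prey: 23+9-11=21; pred: 16+3-4=15
Step 10: prey: 21+8-9=20; pred: 15+3-4=14
Step 11: prey: 20+8-8=20; pred: 14+2-4=12
Step 12: prey: 20+8-7=21; pred: 12+2-3=11
Step 13: prey: 21+8-6=23; pred: 11+2-3=10
Step 14: prey: 23+9-6=26; pred: 10+2-3=9
Step 15: prey: 26+10-7=29; pred: 9+2-2=9
No extinction within 15 steps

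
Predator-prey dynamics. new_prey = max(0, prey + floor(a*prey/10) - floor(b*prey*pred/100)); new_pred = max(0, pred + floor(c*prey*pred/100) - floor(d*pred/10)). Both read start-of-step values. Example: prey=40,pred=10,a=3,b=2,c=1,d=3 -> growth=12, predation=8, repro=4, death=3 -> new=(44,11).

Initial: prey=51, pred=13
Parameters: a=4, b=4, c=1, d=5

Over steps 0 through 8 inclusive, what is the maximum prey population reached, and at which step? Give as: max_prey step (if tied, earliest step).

Step 1: prey: 51+20-26=45; pred: 13+6-6=13
Step 2: prey: 45+18-23=40; pred: 13+5-6=12
Step 3: prey: 40+16-19=37; pred: 12+4-6=10
Step 4: prey: 37+14-14=37; pred: 10+3-5=8
Step 5: prey: 37+14-11=40; pred: 8+2-4=6
Step 6: prey: 40+16-9=47; pred: 6+2-3=5
Step 7: prey: 47+18-9=56; pred: 5+2-2=5
Step 8: prey: 56+22-11=67; pred: 5+2-2=5
Max prey = 67 at step 8

Answer: 67 8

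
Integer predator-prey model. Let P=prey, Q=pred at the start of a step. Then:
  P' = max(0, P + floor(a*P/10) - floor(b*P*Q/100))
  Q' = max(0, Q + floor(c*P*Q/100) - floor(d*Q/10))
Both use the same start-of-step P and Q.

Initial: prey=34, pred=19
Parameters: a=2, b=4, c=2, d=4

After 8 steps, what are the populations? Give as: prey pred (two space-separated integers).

Step 1: prey: 34+6-25=15; pred: 19+12-7=24
Step 2: prey: 15+3-14=4; pred: 24+7-9=22
Step 3: prey: 4+0-3=1; pred: 22+1-8=15
Step 4: prey: 1+0-0=1; pred: 15+0-6=9
Step 5: prey: 1+0-0=1; pred: 9+0-3=6
Step 6: prey: 1+0-0=1; pred: 6+0-2=4
Step 7: prey: 1+0-0=1; pred: 4+0-1=3
Step 8: prey: 1+0-0=1; pred: 3+0-1=2

Answer: 1 2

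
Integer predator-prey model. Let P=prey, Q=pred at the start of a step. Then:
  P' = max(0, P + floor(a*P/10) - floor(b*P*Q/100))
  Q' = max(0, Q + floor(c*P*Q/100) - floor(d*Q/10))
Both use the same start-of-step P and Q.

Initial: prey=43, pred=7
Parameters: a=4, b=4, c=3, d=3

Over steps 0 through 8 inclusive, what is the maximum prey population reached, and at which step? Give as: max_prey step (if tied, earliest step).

Step 1: prey: 43+17-12=48; pred: 7+9-2=14
Step 2: prey: 48+19-26=41; pred: 14+20-4=30
Step 3: prey: 41+16-49=8; pred: 30+36-9=57
Step 4: prey: 8+3-18=0; pred: 57+13-17=53
Step 5: prey: 0+0-0=0; pred: 53+0-15=38
Step 6: prey: 0+0-0=0; pred: 38+0-11=27
Step 7: prey: 0+0-0=0; pred: 27+0-8=19
Step 8: prey: 0+0-0=0; pred: 19+0-5=14
Max prey = 48 at step 1

Answer: 48 1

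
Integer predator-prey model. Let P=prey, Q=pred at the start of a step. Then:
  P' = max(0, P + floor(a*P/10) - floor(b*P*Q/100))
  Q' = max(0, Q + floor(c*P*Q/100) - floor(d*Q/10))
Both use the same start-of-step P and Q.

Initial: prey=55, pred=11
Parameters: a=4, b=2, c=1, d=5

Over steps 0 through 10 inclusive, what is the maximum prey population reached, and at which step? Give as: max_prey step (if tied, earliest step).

Step 1: prey: 55+22-12=65; pred: 11+6-5=12
Step 2: prey: 65+26-15=76; pred: 12+7-6=13
Step 3: prey: 76+30-19=87; pred: 13+9-6=16
Step 4: prey: 87+34-27=94; pred: 16+13-8=21
Step 5: prey: 94+37-39=92; pred: 21+19-10=30
Step 6: prey: 92+36-55=73; pred: 30+27-15=42
Step 7: prey: 73+29-61=41; pred: 42+30-21=51
Step 8: prey: 41+16-41=16; pred: 51+20-25=46
Step 9: prey: 16+6-14=8; pred: 46+7-23=30
Step 10: prey: 8+3-4=7; pred: 30+2-15=17
Max prey = 94 at step 4

Answer: 94 4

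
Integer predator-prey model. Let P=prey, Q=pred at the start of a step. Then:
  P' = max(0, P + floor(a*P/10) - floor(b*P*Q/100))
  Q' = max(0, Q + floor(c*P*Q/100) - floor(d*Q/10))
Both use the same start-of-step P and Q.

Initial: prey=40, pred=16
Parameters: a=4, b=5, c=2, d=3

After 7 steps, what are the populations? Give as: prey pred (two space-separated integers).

Answer: 0 7

Derivation:
Step 1: prey: 40+16-32=24; pred: 16+12-4=24
Step 2: prey: 24+9-28=5; pred: 24+11-7=28
Step 3: prey: 5+2-7=0; pred: 28+2-8=22
Step 4: prey: 0+0-0=0; pred: 22+0-6=16
Step 5: prey: 0+0-0=0; pred: 16+0-4=12
Step 6: prey: 0+0-0=0; pred: 12+0-3=9
Step 7: prey: 0+0-0=0; pred: 9+0-2=7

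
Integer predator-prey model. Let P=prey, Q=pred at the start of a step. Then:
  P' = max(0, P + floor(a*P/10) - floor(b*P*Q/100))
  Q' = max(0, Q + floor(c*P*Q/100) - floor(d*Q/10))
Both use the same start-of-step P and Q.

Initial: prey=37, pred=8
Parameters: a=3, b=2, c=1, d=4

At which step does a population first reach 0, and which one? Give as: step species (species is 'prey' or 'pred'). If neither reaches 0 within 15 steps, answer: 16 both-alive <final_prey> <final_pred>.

Step 1: prey: 37+11-5=43; pred: 8+2-3=7
Step 2: prey: 43+12-6=49; pred: 7+3-2=8
Step 3: prey: 49+14-7=56; pred: 8+3-3=8
Step 4: prey: 56+16-8=64; pred: 8+4-3=9
Step 5: prey: 64+19-11=72; pred: 9+5-3=11
Step 6: prey: 72+21-15=78; pred: 11+7-4=14
Step 7: prey: 78+23-21=80; pred: 14+10-5=19
Step 8: prey: 80+24-30=74; pred: 19+15-7=27
Step 9: prey: 74+22-39=57; pred: 27+19-10=36
Step 10: prey: 57+17-41=33; pred: 36+20-14=42
Step 11: prey: 33+9-27=15; pred: 42+13-16=39
Step 12: prey: 15+4-11=8; pred: 39+5-15=29
Step 13: prey: 8+2-4=6; pred: 29+2-11=20
Step 14: prey: 6+1-2=5; pred: 20+1-8=13
Step 15: prey: 5+1-1=5; pred: 13+0-5=8
No extinction within 15 steps

Answer: 16 both-alive 5 8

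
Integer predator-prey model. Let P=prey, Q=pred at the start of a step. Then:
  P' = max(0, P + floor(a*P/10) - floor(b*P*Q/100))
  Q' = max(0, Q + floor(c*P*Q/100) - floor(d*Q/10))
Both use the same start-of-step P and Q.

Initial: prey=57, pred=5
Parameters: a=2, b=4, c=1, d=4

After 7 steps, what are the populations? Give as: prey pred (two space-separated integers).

Step 1: prey: 57+11-11=57; pred: 5+2-2=5
Step 2: prey: 57+11-11=57; pred: 5+2-2=5
Step 3: prey: 57+11-11=57; pred: 5+2-2=5
Step 4: prey: 57+11-11=57; pred: 5+2-2=5
Step 5: prey: 57+11-11=57; pred: 5+2-2=5
Step 6: prey: 57+11-11=57; pred: 5+2-2=5
Step 7: prey: 57+11-11=57; pred: 5+2-2=5

Answer: 57 5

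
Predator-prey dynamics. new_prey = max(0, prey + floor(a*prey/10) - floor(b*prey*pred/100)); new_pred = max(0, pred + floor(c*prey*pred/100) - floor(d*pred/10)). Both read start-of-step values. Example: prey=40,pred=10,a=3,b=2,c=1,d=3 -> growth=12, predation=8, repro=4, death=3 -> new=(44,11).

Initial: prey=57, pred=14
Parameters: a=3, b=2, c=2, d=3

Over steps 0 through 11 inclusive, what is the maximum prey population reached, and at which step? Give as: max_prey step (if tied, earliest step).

Answer: 59 1

Derivation:
Step 1: prey: 57+17-15=59; pred: 14+15-4=25
Step 2: prey: 59+17-29=47; pred: 25+29-7=47
Step 3: prey: 47+14-44=17; pred: 47+44-14=77
Step 4: prey: 17+5-26=0; pred: 77+26-23=80
Step 5: prey: 0+0-0=0; pred: 80+0-24=56
Step 6: prey: 0+0-0=0; pred: 56+0-16=40
Step 7: prey: 0+0-0=0; pred: 40+0-12=28
Step 8: prey: 0+0-0=0; pred: 28+0-8=20
Step 9: prey: 0+0-0=0; pred: 20+0-6=14
Step 10: prey: 0+0-0=0; pred: 14+0-4=10
Step 11: prey: 0+0-0=0; pred: 10+0-3=7
Max prey = 59 at step 1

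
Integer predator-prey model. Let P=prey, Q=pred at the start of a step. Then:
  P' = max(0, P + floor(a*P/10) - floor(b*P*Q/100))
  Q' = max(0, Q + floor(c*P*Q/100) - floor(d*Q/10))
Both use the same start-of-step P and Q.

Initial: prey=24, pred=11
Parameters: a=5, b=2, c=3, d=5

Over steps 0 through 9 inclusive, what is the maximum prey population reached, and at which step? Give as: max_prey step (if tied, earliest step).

Answer: 43 3

Derivation:
Step 1: prey: 24+12-5=31; pred: 11+7-5=13
Step 2: prey: 31+15-8=38; pred: 13+12-6=19
Step 3: prey: 38+19-14=43; pred: 19+21-9=31
Step 4: prey: 43+21-26=38; pred: 31+39-15=55
Step 5: prey: 38+19-41=16; pred: 55+62-27=90
Step 6: prey: 16+8-28=0; pred: 90+43-45=88
Step 7: prey: 0+0-0=0; pred: 88+0-44=44
Step 8: prey: 0+0-0=0; pred: 44+0-22=22
Step 9: prey: 0+0-0=0; pred: 22+0-11=11
Max prey = 43 at step 3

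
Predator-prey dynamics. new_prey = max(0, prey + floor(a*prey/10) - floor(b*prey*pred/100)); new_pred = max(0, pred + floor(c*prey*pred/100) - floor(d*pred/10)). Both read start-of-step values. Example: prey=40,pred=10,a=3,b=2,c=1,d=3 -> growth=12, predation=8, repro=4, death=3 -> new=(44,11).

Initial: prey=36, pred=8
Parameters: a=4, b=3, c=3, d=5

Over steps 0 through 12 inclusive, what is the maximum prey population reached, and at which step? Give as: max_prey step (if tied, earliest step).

Step 1: prey: 36+14-8=42; pred: 8+8-4=12
Step 2: prey: 42+16-15=43; pred: 12+15-6=21
Step 3: prey: 43+17-27=33; pred: 21+27-10=38
Step 4: prey: 33+13-37=9; pred: 38+37-19=56
Step 5: prey: 9+3-15=0; pred: 56+15-28=43
Step 6: prey: 0+0-0=0; pred: 43+0-21=22
Step 7: prey: 0+0-0=0; pred: 22+0-11=11
Step 8: prey: 0+0-0=0; pred: 11+0-5=6
Step 9: prey: 0+0-0=0; pred: 6+0-3=3
Step 10: prey: 0+0-0=0; pred: 3+0-1=2
Step 11: prey: 0+0-0=0; pred: 2+0-1=1
Step 12: prey: 0+0-0=0; pred: 1+0-0=1
Max prey = 43 at step 2

Answer: 43 2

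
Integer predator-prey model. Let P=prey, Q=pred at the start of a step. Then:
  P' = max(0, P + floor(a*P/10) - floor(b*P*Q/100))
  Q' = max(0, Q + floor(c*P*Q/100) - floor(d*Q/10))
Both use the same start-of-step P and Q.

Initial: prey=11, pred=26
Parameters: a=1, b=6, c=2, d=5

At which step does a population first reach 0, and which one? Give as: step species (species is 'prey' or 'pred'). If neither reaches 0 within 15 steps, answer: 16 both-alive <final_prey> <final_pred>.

Answer: 1 prey

Derivation:
Step 1: prey: 11+1-17=0; pred: 26+5-13=18
First extinction: prey at step 1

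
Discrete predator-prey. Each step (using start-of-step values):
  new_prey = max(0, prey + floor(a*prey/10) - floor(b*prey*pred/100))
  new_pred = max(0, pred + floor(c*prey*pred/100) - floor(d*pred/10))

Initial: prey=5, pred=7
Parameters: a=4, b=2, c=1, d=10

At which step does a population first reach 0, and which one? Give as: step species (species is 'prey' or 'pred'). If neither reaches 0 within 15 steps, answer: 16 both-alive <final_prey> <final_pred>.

Answer: 1 pred

Derivation:
Step 1: prey: 5+2-0=7; pred: 7+0-7=0
First extinction: pred at step 1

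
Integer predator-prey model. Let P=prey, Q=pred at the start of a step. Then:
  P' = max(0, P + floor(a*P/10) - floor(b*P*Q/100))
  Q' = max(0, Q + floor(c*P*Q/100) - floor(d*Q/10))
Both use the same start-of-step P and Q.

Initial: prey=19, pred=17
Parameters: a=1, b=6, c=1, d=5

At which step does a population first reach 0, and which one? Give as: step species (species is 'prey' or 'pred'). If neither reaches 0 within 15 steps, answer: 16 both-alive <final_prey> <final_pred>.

Step 1: prey: 19+1-19=1; pred: 17+3-8=12
Step 2: prey: 1+0-0=1; pred: 12+0-6=6
Step 3: prey: 1+0-0=1; pred: 6+0-3=3
Step 4: prey: 1+0-0=1; pred: 3+0-1=2
Step 5: prey: 1+0-0=1; pred: 2+0-1=1
Step 6: prey: 1+0-0=1; pred: 1+0-0=1
Steps 7-15: state stable at prey=1, pred=1 (no change)
No extinction within 15 steps

Answer: 16 both-alive 1 1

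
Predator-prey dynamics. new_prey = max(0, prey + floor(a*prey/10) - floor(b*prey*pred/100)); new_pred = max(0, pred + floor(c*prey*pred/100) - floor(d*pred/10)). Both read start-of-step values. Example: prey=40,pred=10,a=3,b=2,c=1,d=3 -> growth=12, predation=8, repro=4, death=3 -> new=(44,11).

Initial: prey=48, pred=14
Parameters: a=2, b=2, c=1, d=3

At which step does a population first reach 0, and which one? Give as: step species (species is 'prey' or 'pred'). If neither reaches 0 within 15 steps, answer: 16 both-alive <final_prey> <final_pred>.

Step 1: prey: 48+9-13=44; pred: 14+6-4=16
Step 2: prey: 44+8-14=38; pred: 16+7-4=19
Step 3: prey: 38+7-14=31; pred: 19+7-5=21
Step 4: prey: 31+6-13=24; pred: 21+6-6=21
Step 5: prey: 24+4-10=18; pred: 21+5-6=20
Step 6: prey: 18+3-7=14; pred: 20+3-6=17
Step 7: prey: 14+2-4=12; pred: 17+2-5=14
Step 8: prey: 12+2-3=11; pred: 14+1-4=11
Step 9: prey: 11+2-2=11; pred: 11+1-3=9
Step 10: prey: 11+2-1=12; pred: 9+0-2=7
Step 11: prey: 12+2-1=13; pred: 7+0-2=5
Step 12: prey: 13+2-1=14; pred: 5+0-1=4
Step 13: prey: 14+2-1=15; pred: 4+0-1=3
Step 14: prey: 15+3-0=18; pred: 3+0-0=3
Step 15: prey: 18+3-1=20; pred: 3+0-0=3
No extinction within 15 steps

Answer: 16 both-alive 20 3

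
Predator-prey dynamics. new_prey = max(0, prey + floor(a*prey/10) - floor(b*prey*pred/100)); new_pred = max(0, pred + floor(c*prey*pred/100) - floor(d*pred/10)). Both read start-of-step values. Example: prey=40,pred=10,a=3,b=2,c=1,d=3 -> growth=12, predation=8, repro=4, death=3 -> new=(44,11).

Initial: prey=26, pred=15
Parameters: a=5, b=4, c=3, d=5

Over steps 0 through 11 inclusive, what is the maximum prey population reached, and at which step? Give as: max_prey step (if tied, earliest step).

Step 1: prey: 26+13-15=24; pred: 15+11-7=19
Step 2: prey: 24+12-18=18; pred: 19+13-9=23
Step 3: prey: 18+9-16=11; pred: 23+12-11=24
Step 4: prey: 11+5-10=6; pred: 24+7-12=19
Step 5: prey: 6+3-4=5; pred: 19+3-9=13
Step 6: prey: 5+2-2=5; pred: 13+1-6=8
Step 7: prey: 5+2-1=6; pred: 8+1-4=5
Step 8: prey: 6+3-1=8; pred: 5+0-2=3
Step 9: prey: 8+4-0=12; pred: 3+0-1=2
Step 10: prey: 12+6-0=18; pred: 2+0-1=1
Step 11: prey: 18+9-0=27; pred: 1+0-0=1
Max prey = 27 at step 11

Answer: 27 11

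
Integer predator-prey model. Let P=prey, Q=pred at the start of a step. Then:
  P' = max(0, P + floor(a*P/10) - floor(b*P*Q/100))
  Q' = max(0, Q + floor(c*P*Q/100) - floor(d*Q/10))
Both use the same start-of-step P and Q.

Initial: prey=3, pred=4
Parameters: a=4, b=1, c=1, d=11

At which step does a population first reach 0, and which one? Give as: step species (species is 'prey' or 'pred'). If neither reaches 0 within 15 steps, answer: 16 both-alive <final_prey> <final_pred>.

Answer: 1 pred

Derivation:
Step 1: prey: 3+1-0=4; pred: 4+0-4=0
First extinction: pred at step 1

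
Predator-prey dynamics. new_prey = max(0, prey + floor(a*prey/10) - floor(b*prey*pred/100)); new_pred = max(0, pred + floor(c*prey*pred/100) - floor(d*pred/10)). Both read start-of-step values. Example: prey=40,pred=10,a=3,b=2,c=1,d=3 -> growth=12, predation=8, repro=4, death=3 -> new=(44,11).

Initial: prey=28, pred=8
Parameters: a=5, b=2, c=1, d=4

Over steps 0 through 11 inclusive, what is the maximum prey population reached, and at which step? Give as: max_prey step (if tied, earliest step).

Step 1: prey: 28+14-4=38; pred: 8+2-3=7
Step 2: prey: 38+19-5=52; pred: 7+2-2=7
Step 3: prey: 52+26-7=71; pred: 7+3-2=8
Step 4: prey: 71+35-11=95; pred: 8+5-3=10
Step 5: prey: 95+47-19=123; pred: 10+9-4=15
Step 6: prey: 123+61-36=148; pred: 15+18-6=27
Step 7: prey: 148+74-79=143; pred: 27+39-10=56
Step 8: prey: 143+71-160=54; pred: 56+80-22=114
Step 9: prey: 54+27-123=0; pred: 114+61-45=130
Step 10: prey: 0+0-0=0; pred: 130+0-52=78
Step 11: prey: 0+0-0=0; pred: 78+0-31=47
Max prey = 148 at step 6

Answer: 148 6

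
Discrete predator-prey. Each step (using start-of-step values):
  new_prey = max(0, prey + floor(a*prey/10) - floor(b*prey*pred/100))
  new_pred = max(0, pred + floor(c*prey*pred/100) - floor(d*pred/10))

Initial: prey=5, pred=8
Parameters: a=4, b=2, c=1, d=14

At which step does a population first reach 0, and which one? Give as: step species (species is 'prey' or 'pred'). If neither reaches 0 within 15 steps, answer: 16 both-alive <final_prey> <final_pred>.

Answer: 1 pred

Derivation:
Step 1: prey: 5+2-0=7; pred: 8+0-11=0
First extinction: pred at step 1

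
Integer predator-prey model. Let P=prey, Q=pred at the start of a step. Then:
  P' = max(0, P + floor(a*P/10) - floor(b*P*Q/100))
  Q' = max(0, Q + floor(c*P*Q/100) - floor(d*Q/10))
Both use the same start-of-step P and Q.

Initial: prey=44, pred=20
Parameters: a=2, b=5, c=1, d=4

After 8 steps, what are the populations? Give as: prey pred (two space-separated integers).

Answer: 1 2

Derivation:
Step 1: prey: 44+8-44=8; pred: 20+8-8=20
Step 2: prey: 8+1-8=1; pred: 20+1-8=13
Step 3: prey: 1+0-0=1; pred: 13+0-5=8
Step 4: prey: 1+0-0=1; pred: 8+0-3=5
Step 5: prey: 1+0-0=1; pred: 5+0-2=3
Step 6: prey: 1+0-0=1; pred: 3+0-1=2
Step 7: prey: 1+0-0=1; pred: 2+0-0=2
Step 8: prey: 1+0-0=1; pred: 2+0-0=2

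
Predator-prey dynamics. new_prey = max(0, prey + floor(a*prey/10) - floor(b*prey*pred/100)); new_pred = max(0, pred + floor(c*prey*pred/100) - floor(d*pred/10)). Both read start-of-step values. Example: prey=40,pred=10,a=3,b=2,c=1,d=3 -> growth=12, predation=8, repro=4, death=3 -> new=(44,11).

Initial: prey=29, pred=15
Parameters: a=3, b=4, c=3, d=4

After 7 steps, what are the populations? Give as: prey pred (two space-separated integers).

Answer: 1 4

Derivation:
Step 1: prey: 29+8-17=20; pred: 15+13-6=22
Step 2: prey: 20+6-17=9; pred: 22+13-8=27
Step 3: prey: 9+2-9=2; pred: 27+7-10=24
Step 4: prey: 2+0-1=1; pred: 24+1-9=16
Step 5: prey: 1+0-0=1; pred: 16+0-6=10
Step 6: prey: 1+0-0=1; pred: 10+0-4=6
Step 7: prey: 1+0-0=1; pred: 6+0-2=4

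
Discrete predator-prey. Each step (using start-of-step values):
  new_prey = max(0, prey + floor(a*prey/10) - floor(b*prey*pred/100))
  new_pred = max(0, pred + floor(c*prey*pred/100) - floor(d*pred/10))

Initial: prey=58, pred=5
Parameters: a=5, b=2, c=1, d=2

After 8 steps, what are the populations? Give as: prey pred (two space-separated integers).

Answer: 0 132

Derivation:
Step 1: prey: 58+29-5=82; pred: 5+2-1=6
Step 2: prey: 82+41-9=114; pred: 6+4-1=9
Step 3: prey: 114+57-20=151; pred: 9+10-1=18
Step 4: prey: 151+75-54=172; pred: 18+27-3=42
Step 5: prey: 172+86-144=114; pred: 42+72-8=106
Step 6: prey: 114+57-241=0; pred: 106+120-21=205
Step 7: prey: 0+0-0=0; pred: 205+0-41=164
Step 8: prey: 0+0-0=0; pred: 164+0-32=132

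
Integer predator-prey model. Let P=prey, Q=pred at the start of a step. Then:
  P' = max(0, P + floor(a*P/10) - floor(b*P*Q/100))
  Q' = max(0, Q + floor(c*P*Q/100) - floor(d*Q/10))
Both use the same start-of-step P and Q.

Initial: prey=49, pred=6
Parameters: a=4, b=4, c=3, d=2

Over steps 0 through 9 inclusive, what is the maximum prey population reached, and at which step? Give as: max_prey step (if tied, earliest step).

Step 1: prey: 49+19-11=57; pred: 6+8-1=13
Step 2: prey: 57+22-29=50; pred: 13+22-2=33
Step 3: prey: 50+20-66=4; pred: 33+49-6=76
Step 4: prey: 4+1-12=0; pred: 76+9-15=70
Step 5: prey: 0+0-0=0; pred: 70+0-14=56
Step 6: prey: 0+0-0=0; pred: 56+0-11=45
Step 7: prey: 0+0-0=0; pred: 45+0-9=36
Step 8: prey: 0+0-0=0; pred: 36+0-7=29
Step 9: prey: 0+0-0=0; pred: 29+0-5=24
Max prey = 57 at step 1

Answer: 57 1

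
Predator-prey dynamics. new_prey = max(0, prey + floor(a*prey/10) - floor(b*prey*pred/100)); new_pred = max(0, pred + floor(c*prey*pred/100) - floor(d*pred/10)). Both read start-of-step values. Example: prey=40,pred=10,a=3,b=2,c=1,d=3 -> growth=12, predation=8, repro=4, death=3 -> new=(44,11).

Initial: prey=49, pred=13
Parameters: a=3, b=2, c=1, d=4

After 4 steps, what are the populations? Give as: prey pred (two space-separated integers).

Answer: 48 20

Derivation:
Step 1: prey: 49+14-12=51; pred: 13+6-5=14
Step 2: prey: 51+15-14=52; pred: 14+7-5=16
Step 3: prey: 52+15-16=51; pred: 16+8-6=18
Step 4: prey: 51+15-18=48; pred: 18+9-7=20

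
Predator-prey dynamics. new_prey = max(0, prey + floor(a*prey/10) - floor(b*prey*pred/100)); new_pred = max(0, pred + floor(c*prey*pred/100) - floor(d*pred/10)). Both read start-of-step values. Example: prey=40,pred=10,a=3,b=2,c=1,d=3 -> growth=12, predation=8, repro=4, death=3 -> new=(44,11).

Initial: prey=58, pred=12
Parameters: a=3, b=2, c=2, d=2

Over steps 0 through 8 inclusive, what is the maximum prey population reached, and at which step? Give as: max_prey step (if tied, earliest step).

Step 1: prey: 58+17-13=62; pred: 12+13-2=23
Step 2: prey: 62+18-28=52; pred: 23+28-4=47
Step 3: prey: 52+15-48=19; pred: 47+48-9=86
Step 4: prey: 19+5-32=0; pred: 86+32-17=101
Step 5: prey: 0+0-0=0; pred: 101+0-20=81
Step 6: prey: 0+0-0=0; pred: 81+0-16=65
Step 7: prey: 0+0-0=0; pred: 65+0-13=52
Step 8: prey: 0+0-0=0; pred: 52+0-10=42
Max prey = 62 at step 1

Answer: 62 1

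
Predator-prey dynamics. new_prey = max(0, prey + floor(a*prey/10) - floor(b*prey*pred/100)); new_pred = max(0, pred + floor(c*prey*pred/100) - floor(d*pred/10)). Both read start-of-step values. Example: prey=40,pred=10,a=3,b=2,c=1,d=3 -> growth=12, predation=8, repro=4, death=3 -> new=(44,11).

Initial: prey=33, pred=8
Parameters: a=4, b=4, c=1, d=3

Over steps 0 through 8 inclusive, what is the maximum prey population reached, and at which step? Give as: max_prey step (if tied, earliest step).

Step 1: prey: 33+13-10=36; pred: 8+2-2=8
Step 2: prey: 36+14-11=39; pred: 8+2-2=8
Step 3: prey: 39+15-12=42; pred: 8+3-2=9
Step 4: prey: 42+16-15=43; pred: 9+3-2=10
Step 5: prey: 43+17-17=43; pred: 10+4-3=11
Step 6: prey: 43+17-18=42; pred: 11+4-3=12
Step 7: prey: 42+16-20=38; pred: 12+5-3=14
Step 8: prey: 38+15-21=32; pred: 14+5-4=15
Max prey = 43 at step 4

Answer: 43 4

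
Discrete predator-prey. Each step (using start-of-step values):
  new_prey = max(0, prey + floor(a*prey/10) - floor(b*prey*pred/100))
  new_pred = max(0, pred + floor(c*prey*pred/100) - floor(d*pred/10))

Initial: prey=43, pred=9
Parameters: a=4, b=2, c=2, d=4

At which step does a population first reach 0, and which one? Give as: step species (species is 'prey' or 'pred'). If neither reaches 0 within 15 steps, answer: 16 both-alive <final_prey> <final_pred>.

Step 1: prey: 43+17-7=53; pred: 9+7-3=13
Step 2: prey: 53+21-13=61; pred: 13+13-5=21
Step 3: prey: 61+24-25=60; pred: 21+25-8=38
Step 4: prey: 60+24-45=39; pred: 38+45-15=68
Step 5: prey: 39+15-53=1; pred: 68+53-27=94
Step 6: prey: 1+0-1=0; pred: 94+1-37=58
First extinction: prey at step 6

Answer: 6 prey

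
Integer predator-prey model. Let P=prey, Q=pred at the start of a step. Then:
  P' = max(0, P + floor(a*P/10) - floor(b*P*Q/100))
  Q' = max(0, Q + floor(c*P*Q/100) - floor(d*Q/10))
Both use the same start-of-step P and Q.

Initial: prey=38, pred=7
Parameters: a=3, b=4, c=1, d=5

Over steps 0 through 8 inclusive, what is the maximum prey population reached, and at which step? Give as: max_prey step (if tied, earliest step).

Step 1: prey: 38+11-10=39; pred: 7+2-3=6
Step 2: prey: 39+11-9=41; pred: 6+2-3=5
Step 3: prey: 41+12-8=45; pred: 5+2-2=5
Step 4: prey: 45+13-9=49; pred: 5+2-2=5
Step 5: prey: 49+14-9=54; pred: 5+2-2=5
Step 6: prey: 54+16-10=60; pred: 5+2-2=5
Step 7: prey: 60+18-12=66; pred: 5+3-2=6
Step 8: prey: 66+19-15=70; pred: 6+3-3=6
Max prey = 70 at step 8

Answer: 70 8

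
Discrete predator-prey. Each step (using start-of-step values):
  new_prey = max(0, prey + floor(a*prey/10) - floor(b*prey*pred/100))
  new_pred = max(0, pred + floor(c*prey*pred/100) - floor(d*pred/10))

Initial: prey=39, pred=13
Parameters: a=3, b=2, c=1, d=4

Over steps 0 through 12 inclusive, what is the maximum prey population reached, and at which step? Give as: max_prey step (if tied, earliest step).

Answer: 51 7

Derivation:
Step 1: prey: 39+11-10=40; pred: 13+5-5=13
Step 2: prey: 40+12-10=42; pred: 13+5-5=13
Step 3: prey: 42+12-10=44; pred: 13+5-5=13
Step 4: prey: 44+13-11=46; pred: 13+5-5=13
Step 5: prey: 46+13-11=48; pred: 13+5-5=13
Step 6: prey: 48+14-12=50; pred: 13+6-5=14
Step 7: prey: 50+15-14=51; pred: 14+7-5=16
Step 8: prey: 51+15-16=50; pred: 16+8-6=18
Step 9: prey: 50+15-18=47; pred: 18+9-7=20
Step 10: prey: 47+14-18=43; pred: 20+9-8=21
Step 11: prey: 43+12-18=37; pred: 21+9-8=22
Step 12: prey: 37+11-16=32; pred: 22+8-8=22
Max prey = 51 at step 7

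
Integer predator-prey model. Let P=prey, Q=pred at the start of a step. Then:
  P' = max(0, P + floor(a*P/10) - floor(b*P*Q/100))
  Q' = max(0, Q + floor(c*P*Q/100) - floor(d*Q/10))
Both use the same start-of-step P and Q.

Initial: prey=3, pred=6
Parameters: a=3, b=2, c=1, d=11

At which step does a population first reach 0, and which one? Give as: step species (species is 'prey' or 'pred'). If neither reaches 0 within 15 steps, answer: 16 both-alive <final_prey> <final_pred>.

Step 1: prey: 3+0-0=3; pred: 6+0-6=0
First extinction: pred at step 1

Answer: 1 pred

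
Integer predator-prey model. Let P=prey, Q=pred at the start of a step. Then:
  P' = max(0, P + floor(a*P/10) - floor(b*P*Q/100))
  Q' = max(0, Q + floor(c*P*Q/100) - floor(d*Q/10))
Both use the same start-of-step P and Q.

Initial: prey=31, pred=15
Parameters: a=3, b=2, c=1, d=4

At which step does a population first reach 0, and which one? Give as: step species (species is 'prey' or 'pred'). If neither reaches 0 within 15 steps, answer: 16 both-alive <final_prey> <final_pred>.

Step 1: prey: 31+9-9=31; pred: 15+4-6=13
Step 2: prey: 31+9-8=32; pred: 13+4-5=12
Step 3: prey: 32+9-7=34; pred: 12+3-4=11
Step 4: prey: 34+10-7=37; pred: 11+3-4=10
Step 5: prey: 37+11-7=41; pred: 10+3-4=9
Step 6: prey: 41+12-7=46; pred: 9+3-3=9
Step 7: prey: 46+13-8=51; pred: 9+4-3=10
Step 8: prey: 51+15-10=56; pred: 10+5-4=11
Step 9: prey: 56+16-12=60; pred: 11+6-4=13
Step 10: prey: 60+18-15=63; pred: 13+7-5=15
Step 11: prey: 63+18-18=63; pred: 15+9-6=18
Step 12: prey: 63+18-22=59; pred: 18+11-7=22
Step 13: prey: 59+17-25=51; pred: 22+12-8=26
Step 14: prey: 51+15-26=40; pred: 26+13-10=29
Step 15: prey: 40+12-23=29; pred: 29+11-11=29
No extinction within 15 steps

Answer: 16 both-alive 29 29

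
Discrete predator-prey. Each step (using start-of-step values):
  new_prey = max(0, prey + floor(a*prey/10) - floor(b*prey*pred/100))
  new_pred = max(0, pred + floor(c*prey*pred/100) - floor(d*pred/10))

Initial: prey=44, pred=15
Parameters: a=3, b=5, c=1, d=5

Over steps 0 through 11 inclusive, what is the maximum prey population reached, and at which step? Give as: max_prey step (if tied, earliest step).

Answer: 53 11

Derivation:
Step 1: prey: 44+13-33=24; pred: 15+6-7=14
Step 2: prey: 24+7-16=15; pred: 14+3-7=10
Step 3: prey: 15+4-7=12; pred: 10+1-5=6
Step 4: prey: 12+3-3=12; pred: 6+0-3=3
Step 5: prey: 12+3-1=14; pred: 3+0-1=2
Step 6: prey: 14+4-1=17; pred: 2+0-1=1
Step 7: prey: 17+5-0=22; pred: 1+0-0=1
Step 8: prey: 22+6-1=27; pred: 1+0-0=1
Step 9: prey: 27+8-1=34; pred: 1+0-0=1
Step 10: prey: 34+10-1=43; pred: 1+0-0=1
Step 11: prey: 43+12-2=53; pred: 1+0-0=1
Max prey = 53 at step 11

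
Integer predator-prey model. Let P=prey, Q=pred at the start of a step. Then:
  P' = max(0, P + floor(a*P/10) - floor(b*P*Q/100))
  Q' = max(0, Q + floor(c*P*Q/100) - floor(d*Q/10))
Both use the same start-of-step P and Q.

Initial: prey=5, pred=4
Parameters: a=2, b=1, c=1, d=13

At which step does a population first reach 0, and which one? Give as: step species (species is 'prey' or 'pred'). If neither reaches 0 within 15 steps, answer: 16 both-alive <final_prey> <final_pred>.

Answer: 1 pred

Derivation:
Step 1: prey: 5+1-0=6; pred: 4+0-5=0
First extinction: pred at step 1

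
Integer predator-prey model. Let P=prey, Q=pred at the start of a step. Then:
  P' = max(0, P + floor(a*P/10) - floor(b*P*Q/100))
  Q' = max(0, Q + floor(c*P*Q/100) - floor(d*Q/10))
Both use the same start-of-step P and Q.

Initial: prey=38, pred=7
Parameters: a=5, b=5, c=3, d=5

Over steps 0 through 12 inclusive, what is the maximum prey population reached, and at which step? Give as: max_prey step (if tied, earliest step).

Step 1: prey: 38+19-13=44; pred: 7+7-3=11
Step 2: prey: 44+22-24=42; pred: 11+14-5=20
Step 3: prey: 42+21-42=21; pred: 20+25-10=35
Step 4: prey: 21+10-36=0; pred: 35+22-17=40
Step 5: prey: 0+0-0=0; pred: 40+0-20=20
Step 6: prey: 0+0-0=0; pred: 20+0-10=10
Step 7: prey: 0+0-0=0; pred: 10+0-5=5
Step 8: prey: 0+0-0=0; pred: 5+0-2=3
Step 9: prey: 0+0-0=0; pred: 3+0-1=2
Step 10: prey: 0+0-0=0; pred: 2+0-1=1
Step 11: prey: 0+0-0=0; pred: 1+0-0=1
Step 12: prey: 0+0-0=0; pred: 1+0-0=1
Max prey = 44 at step 1

Answer: 44 1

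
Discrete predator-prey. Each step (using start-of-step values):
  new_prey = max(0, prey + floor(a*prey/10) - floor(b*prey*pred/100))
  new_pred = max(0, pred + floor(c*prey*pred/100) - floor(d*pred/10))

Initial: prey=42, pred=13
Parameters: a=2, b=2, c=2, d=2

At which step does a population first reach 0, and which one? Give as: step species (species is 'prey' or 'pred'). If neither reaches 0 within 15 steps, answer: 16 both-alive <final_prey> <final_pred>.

Answer: 5 prey

Derivation:
Step 1: prey: 42+8-10=40; pred: 13+10-2=21
Step 2: prey: 40+8-16=32; pred: 21+16-4=33
Step 3: prey: 32+6-21=17; pred: 33+21-6=48
Step 4: prey: 17+3-16=4; pred: 48+16-9=55
Step 5: prey: 4+0-4=0; pred: 55+4-11=48
First extinction: prey at step 5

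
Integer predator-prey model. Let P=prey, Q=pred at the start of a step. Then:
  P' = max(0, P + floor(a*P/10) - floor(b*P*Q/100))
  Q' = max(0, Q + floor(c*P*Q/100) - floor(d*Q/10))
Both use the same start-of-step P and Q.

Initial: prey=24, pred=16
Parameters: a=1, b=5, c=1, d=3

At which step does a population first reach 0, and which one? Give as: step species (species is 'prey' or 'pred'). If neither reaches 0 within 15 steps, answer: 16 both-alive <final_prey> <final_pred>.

Step 1: prey: 24+2-19=7; pred: 16+3-4=15
Step 2: prey: 7+0-5=2; pred: 15+1-4=12
Step 3: prey: 2+0-1=1; pred: 12+0-3=9
Step 4: prey: 1+0-0=1; pred: 9+0-2=7
Step 5: prey: 1+0-0=1; pred: 7+0-2=5
Step 6: prey: 1+0-0=1; pred: 5+0-1=4
Step 7: prey: 1+0-0=1; pred: 4+0-1=3
Step 8: prey: 1+0-0=1; pred: 3+0-0=3
Steps 9-15: state stable at prey=1, pred=3 (no change)
No extinction within 15 steps

Answer: 16 both-alive 1 3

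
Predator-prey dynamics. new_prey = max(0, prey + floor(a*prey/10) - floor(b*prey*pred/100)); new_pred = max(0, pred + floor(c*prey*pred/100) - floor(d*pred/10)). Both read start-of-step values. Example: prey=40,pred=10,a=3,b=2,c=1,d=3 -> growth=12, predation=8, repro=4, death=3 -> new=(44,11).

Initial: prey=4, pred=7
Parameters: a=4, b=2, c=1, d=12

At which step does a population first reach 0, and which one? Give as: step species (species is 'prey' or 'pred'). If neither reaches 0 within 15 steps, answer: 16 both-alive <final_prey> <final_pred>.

Step 1: prey: 4+1-0=5; pred: 7+0-8=0
First extinction: pred at step 1

Answer: 1 pred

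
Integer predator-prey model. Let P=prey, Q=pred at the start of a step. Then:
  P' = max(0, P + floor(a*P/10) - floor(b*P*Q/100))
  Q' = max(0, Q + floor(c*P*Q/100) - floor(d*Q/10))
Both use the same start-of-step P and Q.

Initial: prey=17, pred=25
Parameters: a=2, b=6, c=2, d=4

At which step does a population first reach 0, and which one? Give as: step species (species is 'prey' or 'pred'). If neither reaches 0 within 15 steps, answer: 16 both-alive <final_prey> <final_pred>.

Answer: 1 prey

Derivation:
Step 1: prey: 17+3-25=0; pred: 25+8-10=23
First extinction: prey at step 1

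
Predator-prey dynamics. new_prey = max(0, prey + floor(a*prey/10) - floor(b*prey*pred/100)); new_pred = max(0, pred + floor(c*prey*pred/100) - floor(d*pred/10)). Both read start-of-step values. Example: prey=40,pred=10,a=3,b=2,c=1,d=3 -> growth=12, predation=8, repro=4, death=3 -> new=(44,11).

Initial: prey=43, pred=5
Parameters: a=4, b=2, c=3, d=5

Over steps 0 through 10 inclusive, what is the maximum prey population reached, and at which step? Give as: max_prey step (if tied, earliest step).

Step 1: prey: 43+17-4=56; pred: 5+6-2=9
Step 2: prey: 56+22-10=68; pred: 9+15-4=20
Step 3: prey: 68+27-27=68; pred: 20+40-10=50
Step 4: prey: 68+27-68=27; pred: 50+102-25=127
Step 5: prey: 27+10-68=0; pred: 127+102-63=166
Step 6: prey: 0+0-0=0; pred: 166+0-83=83
Step 7: prey: 0+0-0=0; pred: 83+0-41=42
Step 8: prey: 0+0-0=0; pred: 42+0-21=21
Step 9: prey: 0+0-0=0; pred: 21+0-10=11
Step 10: prey: 0+0-0=0; pred: 11+0-5=6
Max prey = 68 at step 2

Answer: 68 2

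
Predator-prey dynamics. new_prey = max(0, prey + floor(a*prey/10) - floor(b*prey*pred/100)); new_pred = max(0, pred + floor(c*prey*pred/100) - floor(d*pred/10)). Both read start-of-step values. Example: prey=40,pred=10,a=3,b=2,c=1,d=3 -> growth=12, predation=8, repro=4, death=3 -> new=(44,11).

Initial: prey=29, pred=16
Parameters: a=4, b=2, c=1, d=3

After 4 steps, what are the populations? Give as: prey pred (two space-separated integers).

Step 1: prey: 29+11-9=31; pred: 16+4-4=16
Step 2: prey: 31+12-9=34; pred: 16+4-4=16
Step 3: prey: 34+13-10=37; pred: 16+5-4=17
Step 4: prey: 37+14-12=39; pred: 17+6-5=18

Answer: 39 18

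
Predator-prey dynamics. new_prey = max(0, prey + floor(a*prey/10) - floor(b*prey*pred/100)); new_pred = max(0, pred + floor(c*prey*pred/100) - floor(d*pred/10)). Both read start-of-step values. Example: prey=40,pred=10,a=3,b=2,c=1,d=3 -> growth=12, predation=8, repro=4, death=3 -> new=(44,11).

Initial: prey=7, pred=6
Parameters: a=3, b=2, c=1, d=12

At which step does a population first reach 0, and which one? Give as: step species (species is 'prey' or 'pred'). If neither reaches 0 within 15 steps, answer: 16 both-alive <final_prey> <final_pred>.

Step 1: prey: 7+2-0=9; pred: 6+0-7=0
First extinction: pred at step 1

Answer: 1 pred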